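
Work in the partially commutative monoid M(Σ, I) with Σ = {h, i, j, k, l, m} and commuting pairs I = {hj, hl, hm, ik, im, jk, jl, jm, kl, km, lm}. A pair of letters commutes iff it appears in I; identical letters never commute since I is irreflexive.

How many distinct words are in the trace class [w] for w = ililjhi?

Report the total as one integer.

6

#0=i has no predecessor
#1=l depends on [0:i]
#2=i depends on [1:l]
#3=l depends on [2:i]
#4=j depends on [2:i]
#5=h depends on [2:i]
#6=i depends on [3:l, 4:j, 5:h]
sources: [0:i]
N(rest) = Σ N(rest − s) over sources s of rest; N(one piece) = 1:
  size 1 → [6]=1
  size 2 → [3,6]=1  [4,6]=1  [5,6]=1
  size 3 → [3,4,6]=2  [3,5,6]=2  [4,5,6]=2
  size 4 → [3,4,5,6]=6
  size 5 → [2,3,4,5,6]=6
  first=0(i) contributes 6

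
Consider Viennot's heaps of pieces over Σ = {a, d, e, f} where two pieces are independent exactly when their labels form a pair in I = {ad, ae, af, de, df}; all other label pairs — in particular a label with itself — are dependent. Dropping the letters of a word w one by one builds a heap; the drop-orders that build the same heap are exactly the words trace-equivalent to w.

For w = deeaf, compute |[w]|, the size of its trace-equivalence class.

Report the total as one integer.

piece 0:d — minimal
piece 1:e — minimal
piece 2:e rests on {1:e}
piece 3:a — minimal
piece 4:f rests on {2:e}
minimal pieces: {0:d, 1:e, 3:a}
ways to finish when only these pieces remain (= sum over removing one remaining piece with nothing left below it):
  1 left: {0}→1  {3}→1  {4}→1
  2 left: {0,3}→2  {0,4}→2  {2,4}→1  {3,4}→2
  3 left: {0,2,4}→3  {0,3,4}→6  {1,2,4}→1  {2,3,4}→3
  placing 0:d first → 4 extensions
  placing 1:e first → 12 extensions
  placing 3:a first → 4 extensions
total linear extensions = 20

20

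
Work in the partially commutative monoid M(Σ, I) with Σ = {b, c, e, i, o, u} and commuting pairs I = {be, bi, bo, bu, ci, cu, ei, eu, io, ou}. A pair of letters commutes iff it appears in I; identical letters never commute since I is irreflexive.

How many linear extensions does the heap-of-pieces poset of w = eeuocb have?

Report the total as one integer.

6

piece 0:e — minimal
piece 1:e rests on {0:e}
piece 2:u — minimal
piece 3:o rests on {1:e}
piece 4:c rests on {3:o}
piece 5:b rests on {4:c}
minimal pieces: {0:e, 2:u}
ways to finish when only these pieces remain (= sum over removing one remaining piece with nothing left below it):
  1 left: {2}→1  {5}→1
  2 left: {2,5}→2  {4,5}→1
  3 left: {2,4,5}→3  {3,4,5}→1
  4 left: {1,3,4,5}→1  {2,3,4,5}→4
  placing 0:e first → 5 extensions
  placing 2:u first → 1 extensions
total linear extensions = 6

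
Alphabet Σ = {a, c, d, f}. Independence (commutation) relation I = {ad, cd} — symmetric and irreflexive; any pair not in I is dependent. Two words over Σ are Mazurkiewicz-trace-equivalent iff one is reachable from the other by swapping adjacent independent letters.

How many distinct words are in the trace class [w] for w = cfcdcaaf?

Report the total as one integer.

5

0(c) covers ∅
1(f) covers 0:c
2(c) covers 1:f
3(d) covers 1:f
4(c) covers 2:c
5(a) covers 4:c
6(a) covers 5:a
7(f) covers 3:d, 6:a
floor of heap: 0:c
completions by unplaced set U, small U first (add the entries for U minus each lowest piece of U):
  |U|=1: {7}:1
  |U|=2: {3,7}:1  {6,7}:1
  |U|=3: {3,6,7}:2  {5,6,7}:1
  |U|=4: {3,5,6,7}:3  {4,5,6,7}:1
  |U|=5: {2,4,5,6,7}:1  {3,4,5,6,7}:4
  |U|=6: {2,3,4,5,6,7}:5
  start at 0(c): 5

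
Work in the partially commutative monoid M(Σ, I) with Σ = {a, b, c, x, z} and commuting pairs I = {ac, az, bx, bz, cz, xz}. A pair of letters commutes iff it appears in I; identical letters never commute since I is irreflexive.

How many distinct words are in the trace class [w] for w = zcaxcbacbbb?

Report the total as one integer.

44

piece 0:z — minimal
piece 1:c — minimal
piece 2:a — minimal
piece 3:x rests on {1:c, 2:a}
piece 4:c rests on {3:x}
piece 5:b rests on {4:c}
piece 6:a rests on {5:b}
piece 7:c rests on {5:b}
piece 8:b rests on {6:a, 7:c}
piece 9:b rests on {8:b}
piece 10:b rests on {9:b}
minimal pieces: {0:z, 1:c, 2:a}
ways to finish when only these pieces remain (= sum over removing one remaining piece with nothing left below it):
  1 left: {0}→1  {10}→1
  2 left: {0,10}→2  {9,10}→1
  3 left: {0,9,10}→3  {8,9,10}→1
  4 left: {0,8,9,10}→4  {6,8,9,10}→1  {7,8,9,10}→1
  5 left: {0,6,8,9,10}→5  {0,7,8,9,10}→5  {6,7,8,9,10}→2
  6 left: {0,6,7,8,9,10}→12  {5,6,7,8,9,10}→2
  7 left: {0,5,6,7,8,9,10}→14  {4,5,6,7,8,9,10}→2
  8 left: {0,4,5,6,7,8,9,10}→16  {3,4,5,6,7,8,9,10}→2
  9 left: {0,3,4,5,6,7,8,9,10}→18  {1,3,4,5,6,7,8,9,10}→2  {2,3,4,5,6,7,8,9,10}→2
  placing 0:z first → 4 extensions
  placing 1:c first → 20 extensions
  placing 2:a first → 20 extensions
total linear extensions = 44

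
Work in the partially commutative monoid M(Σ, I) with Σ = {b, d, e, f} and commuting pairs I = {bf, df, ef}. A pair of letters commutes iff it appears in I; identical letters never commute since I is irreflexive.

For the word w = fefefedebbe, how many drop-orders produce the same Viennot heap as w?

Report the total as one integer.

165

#0=f has no predecessor
#1=e has no predecessor
#2=f depends on [0:f]
#3=e depends on [1:e]
#4=f depends on [2:f]
#5=e depends on [3:e]
#6=d depends on [5:e]
#7=e depends on [6:d]
#8=b depends on [7:e]
#9=b depends on [8:b]
#10=e depends on [9:b]
sources: [0:f, 1:e]
N(rest) = Σ N(rest − s) over sources s of rest; N(one piece) = 1:
  size 1 → [4]=1  [10]=1
  size 2 → [2,4]=1  [4,10]=2  [9,10]=1
  size 3 → [0,2,4]=1  [2,4,10]=3  [4,9,10]=3  [8,9,10]=1
  size 4 → [0,2,4,10]=4  [2,4,9,10]=6  [4,8,9,10]=4  [7,8,9,10]=1
  size 5 → [0,2,4,9,10]=10  [2,4,8,9,10]=10  [4,7,8,9,10]=5  [6,7,8,9,10]=1
  size 6 → [0,2,4,8,9,10]=20  [2,4,7,8,9,10]=15  [4,6,7,8,9,10]=6  [5,6,7,8,9,10]=1
  size 7 → [0,2,4,7,8,9,10]=35  [2,4,6,7,8,9,10]=21  [3,5,6,7,8,9,10]=1  [4,5,6,7,8,9,10]=7
  size 8 → [0,2,4,6,7,8,9,10]=56  [1,3,5,6,7,8,9,10]=1  [2,4,5,6,7,8,9,10]=28  [3,4,5,6,7,8,9,10]=8
  size 9 → [0,2,4,5,6,7,8,9,10]=84  [1,3,4,5,6,7,8,9,10]=9  [2,3,4,5,6,7,8,9,10]=36
  first=0(f) contributes 45
  first=1(e) contributes 120
|[w]| = 165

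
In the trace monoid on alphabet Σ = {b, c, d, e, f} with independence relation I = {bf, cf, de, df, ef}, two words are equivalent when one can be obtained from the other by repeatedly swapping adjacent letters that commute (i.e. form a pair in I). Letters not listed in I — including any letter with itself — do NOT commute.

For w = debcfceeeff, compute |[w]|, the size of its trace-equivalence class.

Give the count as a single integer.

drop 0:d onto floor
drop 1:e onto floor
drop 2:b onto {0:d, 1:e}
drop 3:c onto {2:b}
drop 4:f onto floor
drop 5:c onto {3:c}
drop 6:e onto {5:c}
drop 7:e onto {6:e}
drop 8:e onto {7:e}
drop 9:f onto {4:f}
drop 10:f onto {9:f}
ground layer = {0:d, 1:e, 4:f}
drop-orders for the pieces not yet dropped (sum over which currently-grounded one goes next):
  1 to go: {8} 1  {10} 1
  2 to go: {7,8} 1  {8,10} 2  {9,10} 1
  3 to go: {4,9,10} 1  {6,7,8} 1  {7,8,10} 3  {8,9,10} 3
  4 to go: {4,8,9,10} 4  {5,6,7,8} 1  {6,7,8,10} 4  {7,8,9,10} 6
  5 to go: {3,5,6,7,8} 1  {4,7,8,9,10} 10  {5,6,7,8,10} 5  {6,7,8,9,10} 10
  6 to go: {2,3,5,6,7,8} 1  {3,5,6,7,8,10} 6  {4,6,7,8,9,10} 20  {5,6,7,8,9,10} 15
  7 to go: {0,2,3,5,6,7,8} 1  {1,2,3,5,6,7,8} 1  {2,3,5,6,7,8,10} 7  {3,5,6,7,8,9,10} 21  {4,5,6,7,8,9,10} 35
  8 to go: {0,1,2,3,5,6,7,8} 2  {0,2,3,5,6,7,8,10} 8  {1,2,3,5,6,7,8,10} 8  {2,3,5,6,7,8,9,10} 28  {3,4,5,6,7,8,9,10} 56
  9 to go: {0,1,2,3,5,6,7,8,10} 18  {0,2,3,5,6,7,8,9,10} 36  {1,2,3,5,6,7,8,9,10} 36  {2,3,4,5,6,7,8,9,10} 84
  if 0:d drops first: 120 orders
  if 1:e drops first: 120 orders
  if 4:f drops first: 90 orders
heap linearizations: 330

330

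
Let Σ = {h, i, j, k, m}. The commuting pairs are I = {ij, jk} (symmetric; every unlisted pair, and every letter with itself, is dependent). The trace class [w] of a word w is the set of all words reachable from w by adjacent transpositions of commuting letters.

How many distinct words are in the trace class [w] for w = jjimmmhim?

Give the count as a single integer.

3

0(j) covers ∅
1(j) covers 0:j
2(i) covers ∅
3(m) covers 1:j, 2:i
4(m) covers 3:m
5(m) covers 4:m
6(h) covers 5:m
7(i) covers 6:h
8(m) covers 7:i
floor of heap: 0:j, 2:i
completions by unplaced set U, small U first (add the entries for U minus each lowest piece of U):
  |U|=1: {8}:1
  |U|=2: {7,8}:1
  |U|=3: {6,7,8}:1
  |U|=4: {5,6,7,8}:1
  |U|=5: {4,5,6,7,8}:1
  |U|=6: {3,4,5,6,7,8}:1
  |U|=7: {1,3,4,5,6,7,8}:1  {2,3,4,5,6,7,8}:1
  start at 0(j): 2
  start at 2(i): 1
sum over floor = 3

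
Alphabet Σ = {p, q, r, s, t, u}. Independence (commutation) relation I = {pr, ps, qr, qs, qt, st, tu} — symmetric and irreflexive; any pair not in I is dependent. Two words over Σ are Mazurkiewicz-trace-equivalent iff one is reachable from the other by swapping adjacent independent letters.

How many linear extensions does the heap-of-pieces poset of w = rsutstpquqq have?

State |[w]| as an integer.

22

piece 0:r — minimal
piece 1:s rests on {0:r}
piece 2:u rests on {1:s}
piece 3:t rests on {0:r}
piece 4:s rests on {2:u}
piece 5:t rests on {3:t}
piece 6:p rests on {2:u, 5:t}
piece 7:q rests on {6:p}
piece 8:u rests on {4:s, 7:q}
piece 9:q rests on {8:u}
piece 10:q rests on {9:q}
minimal pieces: {0:r}
ways to finish when only these pieces remain (= sum over removing one remaining piece with nothing left below it):
  1 left: {10}→1
  2 left: {9,10}→1
  3 left: {8,9,10}→1
  4 left: {4,8,9,10}→1  {7,8,9,10}→1
  5 left: {4,7,8,9,10}→2  {6,7,8,9,10}→1
  6 left: {4,6,7,8,9,10}→3  {5,6,7,8,9,10}→1
  7 left: {2,4,6,7,8,9,10}→3  {3,5,6,7,8,9,10}→1  {4,5,6,7,8,9,10}→4
  8 left: {1,2,4,6,7,8,9,10}→3  {2,4,5,6,7,8,9,10}→7  {3,4,5,6,7,8,9,10}→5
  9 left: {1,2,4,5,6,7,8,9,10}→10  {2,3,4,5,6,7,8,9,10}→12
  placing 0:r first → 22 extensions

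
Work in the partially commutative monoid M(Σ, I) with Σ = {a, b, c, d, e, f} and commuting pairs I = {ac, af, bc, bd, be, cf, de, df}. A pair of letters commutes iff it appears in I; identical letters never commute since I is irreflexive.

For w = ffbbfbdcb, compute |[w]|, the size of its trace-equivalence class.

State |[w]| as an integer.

0(f) covers ∅
1(f) covers 0:f
2(b) covers 1:f
3(b) covers 2:b
4(f) covers 3:b
5(b) covers 4:f
6(d) covers ∅
7(c) covers 6:d
8(b) covers 5:b
floor of heap: 0:f, 6:d
completions by unplaced set U, small U first (add the entries for U minus each lowest piece of U):
  |U|=1: {7}:1  {8}:1
  |U|=2: {5,8}:1  {6,7}:1  {7,8}:2
  |U|=3: {4,5,8}:1  {5,7,8}:3  {6,7,8}:3
  |U|=4: {3,4,5,8}:1  {4,5,7,8}:4  {5,6,7,8}:6
  |U|=5: {2,3,4,5,8}:1  {3,4,5,7,8}:5  {4,5,6,7,8}:10
  |U|=6: {1,2,3,4,5,8}:1  {2,3,4,5,7,8}:6  {3,4,5,6,7,8}:15
  |U|=7: {0,1,2,3,4,5,8}:1  {1,2,3,4,5,7,8}:7  {2,3,4,5,6,7,8}:21
  start at 0(f): 28
  start at 6(d): 8
sum over floor = 36

36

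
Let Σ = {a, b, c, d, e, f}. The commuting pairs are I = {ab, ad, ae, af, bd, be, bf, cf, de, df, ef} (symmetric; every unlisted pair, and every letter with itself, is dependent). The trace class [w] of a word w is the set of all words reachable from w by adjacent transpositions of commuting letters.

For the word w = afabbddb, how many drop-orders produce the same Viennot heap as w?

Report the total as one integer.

1680

0(a) covers ∅
1(f) covers ∅
2(a) covers 0:a
3(b) covers ∅
4(b) covers 3:b
5(d) covers ∅
6(d) covers 5:d
7(b) covers 4:b
floor of heap: 0:a, 1:f, 3:b, 5:d
completions by unplaced set U, small U first (add the entries for U minus each lowest piece of U):
  |U|=1: {1}:1  {2}:1  {6}:1  {7}:1
  |U|=2: {0,2}:1  {1,2}:2  {1,6}:2  {1,7}:2  {2,6}:2  {2,7}:2  {4,7}:1  {5,6}:1  {6,7}:2
  |U|=3: {0,1,2}:3  {0,2,6}:3  {0,2,7}:3  {1,2,6}:6  {1,2,7}:6  {1,4,7}:3  {1,5,6}:3  {1,6,7}:6  {2,4,7}:3  {2,5,6}:3  {2,6,7}:6  {3,4,7}:1  {4,6,7}:3  {5,6,7}:3
  |U|=4: {0,1,2,6}:12  {0,1,2,7}:12  {0,2,4,7}:6  {0,2,5,6}:6  {0,2,6,7}:12  {1,2,4,7}:12  {1,2,5,6}:12  {1,2,6,7}:24  {1,3,4,7}:4  {1,4,6,7}:12  {1,5,6,7}:12  {2,3,4,7}:4  {2,4,6,7}:12  {2,5,6,7}:12  {3,4,6,7}:4  {4,5,6,7}:6
  |U|=5: {0,1,2,4,7}:30  {0,1,2,5,6}:30  {0,1,2,6,7}:60  {0,2,3,4,7}:10  {0,2,4,6,7}:30  {0,2,5,6,7}:30  {1,2,3,4,7}:20  {1,2,4,6,7}:60  {1,2,5,6,7}:60  {1,3,4,6,7}:20  {1,4,5,6,7}:30  {2,3,4,6,7}:20  {2,4,5,6,7}:30  {3,4,5,6,7}:10
  |U|=6: {0,1,2,3,4,7}:60  {0,1,2,4,6,7}:180  {0,1,2,5,6,7}:180  {0,2,3,4,6,7}:60  {0,2,4,5,6,7}:90  {1,2,3,4,6,7}:120  {1,2,4,5,6,7}:180  {1,3,4,5,6,7}:60  {2,3,4,5,6,7}:60
  start at 0(a): 420
  start at 1(f): 210
  start at 3(b): 630
  start at 5(d): 420
sum over floor = 1680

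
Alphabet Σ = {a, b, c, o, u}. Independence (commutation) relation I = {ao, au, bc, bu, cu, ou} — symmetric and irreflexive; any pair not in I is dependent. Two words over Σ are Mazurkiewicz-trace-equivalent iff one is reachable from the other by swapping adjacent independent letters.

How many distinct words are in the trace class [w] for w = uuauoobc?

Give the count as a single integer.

0(u) covers ∅
1(u) covers 0:u
2(a) covers ∅
3(u) covers 1:u
4(o) covers ∅
5(o) covers 4:o
6(b) covers 2:a, 5:o
7(c) covers 2:a, 5:o
floor of heap: 0:u, 2:a, 4:o
completions by unplaced set U, small U first (add the entries for U minus each lowest piece of U):
  |U|=1: {3}:1  {6}:1  {7}:1
  |U|=2: {1,3}:1  {3,6}:2  {3,7}:2  {6,7}:2
  |U|=3: {0,1,3}:1  {1,3,6}:3  {1,3,7}:3  {2,6,7}:2  {3,6,7}:6  {5,6,7}:2
  |U|=4: {0,1,3,6}:4  {0,1,3,7}:4  {1,3,6,7}:12  {2,3,6,7}:8  {2,5,6,7}:4  {3,5,6,7}:8  {4,5,6,7}:2
  |U|=5: {0,1,3,6,7}:20  {1,2,3,6,7}:20  {1,3,5,6,7}:20  {2,3,5,6,7}:20  {2,4,5,6,7}:6  {3,4,5,6,7}:10
  |U|=6: {0,1,2,3,6,7}:40  {0,1,3,5,6,7}:40  {1,2,3,5,6,7}:60  {1,3,4,5,6,7}:30  {2,3,4,5,6,7}:36
  start at 0(u): 126
  start at 2(a): 70
  start at 4(o): 140
sum over floor = 336

336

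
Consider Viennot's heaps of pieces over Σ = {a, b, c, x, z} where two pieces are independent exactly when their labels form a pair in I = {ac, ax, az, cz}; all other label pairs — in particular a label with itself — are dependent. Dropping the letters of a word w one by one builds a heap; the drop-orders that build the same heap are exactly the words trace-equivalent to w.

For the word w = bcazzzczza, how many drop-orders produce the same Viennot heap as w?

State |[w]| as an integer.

#0=b has no predecessor
#1=c depends on [0:b]
#2=a depends on [0:b]
#3=z depends on [0:b]
#4=z depends on [3:z]
#5=z depends on [4:z]
#6=c depends on [1:c]
#7=z depends on [5:z]
#8=z depends on [7:z]
#9=a depends on [2:a]
sources: [0:b]
N(rest) = Σ N(rest − s) over sources s of rest; N(one piece) = 1:
  size 1 → [6]=1  [8]=1  [9]=1
  size 2 → [1,6]=1  [2,9]=1  [6,8]=2  [6,9]=2  [7,8]=1  [8,9]=2
  size 3 → [1,6,8]=3  [1,6,9]=3  [2,6,9]=3  [2,8,9]=3  [5,7,8]=1  [6,7,8]=3  [6,8,9]=6  [7,8,9]=3
  size 4 → [1,2,6,9]=6  [1,6,7,8]=6  [1,6,8,9]=12  [2,6,8,9]=12  [2,7,8,9]=6  [4,5,7,8]=1  [5,6,7,8]=4  [5,7,8,9]=4  [6,7,8,9]=12
  size 5 → [1,2,6,8,9]=30  [1,5,6,7,8]=10  [1,6,7,8,9]=30  [2,5,7,8,9]=10  [2,6,7,8,9]=30  [3,4,5,7,8]=1  [4,5,6,7,8]=5  [4,5,7,8,9]=5  [5,6,7,8,9]=20
  size 6 → [1,2,6,7,8,9]=90  [1,4,5,6,7,8]=15  [1,5,6,7,8,9]=60  [2,4,5,7,8,9]=15  [2,5,6,7,8,9]=60  [3,4,5,6,7,8]=6  [3,4,5,7,8,9]=6  [4,5,6,7,8,9]=30
  size 7 → [1,2,5,6,7,8,9]=210  [1,3,4,5,6,7,8]=21  [1,4,5,6,7,8,9]=105  [2,3,4,5,7,8,9]=21  [2,4,5,6,7,8,9]=105  [3,4,5,6,7,8,9]=42
  size 8 → [1,2,4,5,6,7,8,9]=420  [1,3,4,5,6,7,8,9]=168  [2,3,4,5,6,7,8,9]=168
  first=0(b) contributes 756

756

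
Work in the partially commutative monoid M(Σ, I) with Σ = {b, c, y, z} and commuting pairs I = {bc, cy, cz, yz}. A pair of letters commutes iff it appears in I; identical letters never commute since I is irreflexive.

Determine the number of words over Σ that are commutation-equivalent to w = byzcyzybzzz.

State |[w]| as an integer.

piece 0:b — minimal
piece 1:y rests on {0:b}
piece 2:z rests on {0:b}
piece 3:c — minimal
piece 4:y rests on {1:y}
piece 5:z rests on {2:z}
piece 6:y rests on {4:y}
piece 7:b rests on {5:z, 6:y}
piece 8:z rests on {7:b}
piece 9:z rests on {8:z}
piece 10:z rests on {9:z}
minimal pieces: {0:b, 3:c}
ways to finish when only these pieces remain (= sum over removing one remaining piece with nothing left below it):
  1 left: {3}→1  {10}→1
  2 left: {3,10}→2  {9,10}→1
  3 left: {3,9,10}→3  {8,9,10}→1
  4 left: {3,8,9,10}→4  {7,8,9,10}→1
  5 left: {3,7,8,9,10}→5  {5,7,8,9,10}→1  {6,7,8,9,10}→1
  6 left: {2,5,7,8,9,10}→1  {3,5,7,8,9,10}→6  {3,6,7,8,9,10}→6  {4,6,7,8,9,10}→1  {5,6,7,8,9,10}→2
  7 left: {1,4,6,7,8,9,10}→1  {2,3,5,7,8,9,10}→7  {2,5,6,7,8,9,10}→3  {3,4,6,7,8,9,10}→7  {3,5,6,7,8,9,10}→14  {4,5,6,7,8,9,10}→3
  8 left: {1,3,4,6,7,8,9,10}→8  {1,4,5,6,7,8,9,10}→4  {2,3,5,6,7,8,9,10}→24  {2,4,5,6,7,8,9,10}→6  {3,4,5,6,7,8,9,10}→24
  9 left: {1,2,4,5,6,7,8,9,10}→10  {1,3,4,5,6,7,8,9,10}→36  {2,3,4,5,6,7,8,9,10}→54
  placing 0:b first → 100 extensions
  placing 3:c first → 10 extensions
total linear extensions = 110

110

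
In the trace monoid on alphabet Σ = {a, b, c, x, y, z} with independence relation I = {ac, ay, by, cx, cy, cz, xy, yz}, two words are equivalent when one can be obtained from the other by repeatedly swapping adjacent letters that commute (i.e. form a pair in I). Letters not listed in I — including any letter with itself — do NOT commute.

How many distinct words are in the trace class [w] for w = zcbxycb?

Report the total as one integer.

drop 0:z onto floor
drop 1:c onto floor
drop 2:b onto {0:z, 1:c}
drop 3:x onto {2:b}
drop 4:y onto floor
drop 5:c onto {2:b}
drop 6:b onto {3:x, 5:c}
ground layer = {0:z, 1:c, 4:y}
drop-orders for the pieces not yet dropped (sum over which currently-grounded one goes next):
  1 to go: {4} 1  {6} 1
  2 to go: {3,6} 1  {4,6} 2  {5,6} 1
  3 to go: {3,4,6} 3  {3,5,6} 2  {4,5,6} 3
  4 to go: {2,3,5,6} 2  {3,4,5,6} 8
  5 to go: {0,2,3,5,6} 2  {1,2,3,5,6} 2  {2,3,4,5,6} 10
  if 0:z drops first: 12 orders
  if 1:c drops first: 12 orders
  if 4:y drops first: 4 orders
heap linearizations: 28

28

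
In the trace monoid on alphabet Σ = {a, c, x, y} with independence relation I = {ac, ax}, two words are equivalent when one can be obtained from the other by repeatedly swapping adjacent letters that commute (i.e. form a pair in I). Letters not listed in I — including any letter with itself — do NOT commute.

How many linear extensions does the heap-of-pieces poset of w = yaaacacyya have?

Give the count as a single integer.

15

#0=y has no predecessor
#1=a depends on [0:y]
#2=a depends on [1:a]
#3=a depends on [2:a]
#4=c depends on [0:y]
#5=a depends on [3:a]
#6=c depends on [4:c]
#7=y depends on [5:a, 6:c]
#8=y depends on [7:y]
#9=a depends on [8:y]
sources: [0:y]
N(rest) = Σ N(rest − s) over sources s of rest; N(one piece) = 1:
  size 1 → [9]=1
  size 2 → [8,9]=1
  size 3 → [7,8,9]=1
  size 4 → [5,7,8,9]=1  [6,7,8,9]=1
  size 5 → [3,5,7,8,9]=1  [4,6,7,8,9]=1  [5,6,7,8,9]=2
  size 6 → [2,3,5,7,8,9]=1  [3,5,6,7,8,9]=3  [4,5,6,7,8,9]=3
  size 7 → [1,2,3,5,7,8,9]=1  [2,3,5,6,7,8,9]=4  [3,4,5,6,7,8,9]=6
  size 8 → [1,2,3,5,6,7,8,9]=5  [2,3,4,5,6,7,8,9]=10
  first=0(y) contributes 15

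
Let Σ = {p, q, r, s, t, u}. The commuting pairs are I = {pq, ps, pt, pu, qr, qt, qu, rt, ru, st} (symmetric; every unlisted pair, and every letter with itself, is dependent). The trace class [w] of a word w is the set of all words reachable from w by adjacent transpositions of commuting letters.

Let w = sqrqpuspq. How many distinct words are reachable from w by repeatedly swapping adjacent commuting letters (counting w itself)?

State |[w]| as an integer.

0(s) covers ∅
1(q) covers 0:s
2(r) covers 0:s
3(q) covers 1:q
4(p) covers 2:r
5(u) covers 0:s
6(s) covers 2:r, 3:q, 5:u
7(p) covers 4:p
8(q) covers 6:s
floor of heap: 0:s
completions by unplaced set U, small U first (add the entries for U minus each lowest piece of U):
  |U|=1: {7}:1  {8}:1
  |U|=2: {4,7}:1  {6,8}:1  {7,8}:2
  |U|=3: {3,6,8}:1  {4,7,8}:3  {5,6,8}:1  {6,7,8}:3
  |U|=4: {1,3,6,8}:1  {3,5,6,8}:2  {3,6,7,8}:4  {4,6,7,8}:6  {5,6,7,8}:4
  |U|=5: {1,3,5,6,8}:3  {1,3,6,7,8}:5  {2,4,6,7,8}:6  {3,4,6,7,8}:10  {3,5,6,7,8}:10  {4,5,6,7,8}:10
  |U|=6: {1,3,4,6,7,8}:15  {1,3,5,6,7,8}:18  {2,3,4,6,7,8}:16  {2,4,5,6,7,8}:16  {3,4,5,6,7,8}:30
  |U|=7: {1,2,3,4,6,7,8}:31  {1,3,4,5,6,7,8}:63  {2,3,4,5,6,7,8}:62
  start at 0(s): 156

156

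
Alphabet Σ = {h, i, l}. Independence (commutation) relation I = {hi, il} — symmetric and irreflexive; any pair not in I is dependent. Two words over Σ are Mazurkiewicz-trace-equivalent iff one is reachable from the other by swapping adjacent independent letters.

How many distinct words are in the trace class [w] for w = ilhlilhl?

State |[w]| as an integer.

28

piece 0:i — minimal
piece 1:l — minimal
piece 2:h rests on {1:l}
piece 3:l rests on {2:h}
piece 4:i rests on {0:i}
piece 5:l rests on {3:l}
piece 6:h rests on {5:l}
piece 7:l rests on {6:h}
minimal pieces: {0:i, 1:l}
ways to finish when only these pieces remain (= sum over removing one remaining piece with nothing left below it):
  1 left: {4}→1  {7}→1
  2 left: {0,4}→1  {4,7}→2  {6,7}→1
  3 left: {0,4,7}→3  {4,6,7}→3  {5,6,7}→1
  4 left: {0,4,6,7}→6  {3,5,6,7}→1  {4,5,6,7}→4
  5 left: {0,4,5,6,7}→10  {2,3,5,6,7}→1  {3,4,5,6,7}→5
  6 left: {0,3,4,5,6,7}→15  {1,2,3,5,6,7}→1  {2,3,4,5,6,7}→6
  placing 0:i first → 7 extensions
  placing 1:l first → 21 extensions
total linear extensions = 28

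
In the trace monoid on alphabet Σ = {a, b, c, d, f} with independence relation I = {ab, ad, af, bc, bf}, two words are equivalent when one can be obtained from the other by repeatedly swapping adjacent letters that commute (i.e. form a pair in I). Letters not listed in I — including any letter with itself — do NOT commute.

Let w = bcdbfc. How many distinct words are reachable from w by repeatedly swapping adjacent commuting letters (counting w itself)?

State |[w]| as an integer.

0(b) covers ∅
1(c) covers ∅
2(d) covers 0:b, 1:c
3(b) covers 2:d
4(f) covers 2:d
5(c) covers 4:f
floor of heap: 0:b, 1:c
completions by unplaced set U, small U first (add the entries for U minus each lowest piece of U):
  |U|=1: {3}:1  {5}:1
  |U|=2: {3,5}:2  {4,5}:1
  |U|=3: {3,4,5}:3
  |U|=4: {2,3,4,5}:3
  start at 0(b): 3
  start at 1(c): 3
sum over floor = 6

6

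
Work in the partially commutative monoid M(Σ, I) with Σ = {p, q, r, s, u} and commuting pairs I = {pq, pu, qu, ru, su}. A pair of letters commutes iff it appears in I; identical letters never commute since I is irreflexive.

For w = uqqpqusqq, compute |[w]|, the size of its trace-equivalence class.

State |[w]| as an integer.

144

0(u) covers ∅
1(q) covers ∅
2(q) covers 1:q
3(p) covers ∅
4(q) covers 2:q
5(u) covers 0:u
6(s) covers 3:p, 4:q
7(q) covers 6:s
8(q) covers 7:q
floor of heap: 0:u, 1:q, 3:p
completions by unplaced set U, small U first (add the entries for U minus each lowest piece of U):
  |U|=1: {5}:1  {8}:1
  |U|=2: {0,5}:1  {5,8}:2  {7,8}:1
  |U|=3: {0,5,8}:3  {5,7,8}:3  {6,7,8}:1
  |U|=4: {0,5,7,8}:6  {3,6,7,8}:1  {4,6,7,8}:1  {5,6,7,8}:4
  |U|=5: {0,5,6,7,8}:10  {2,4,6,7,8}:1  {3,4,6,7,8}:2  {3,5,6,7,8}:5  {4,5,6,7,8}:5
  |U|=6: {0,3,5,6,7,8}:15  {0,4,5,6,7,8}:15  {1,2,4,6,7,8}:1  {2,3,4,6,7,8}:3  {2,4,5,6,7,8}:6  {3,4,5,6,7,8}:12
  |U|=7: {0,2,4,5,6,7,8}:21  {0,3,4,5,6,7,8}:42  {1,2,3,4,6,7,8}:4  {1,2,4,5,6,7,8}:7  {2,3,4,5,6,7,8}:21
  start at 0(u): 32
  start at 1(q): 84
  start at 3(p): 28
sum over floor = 144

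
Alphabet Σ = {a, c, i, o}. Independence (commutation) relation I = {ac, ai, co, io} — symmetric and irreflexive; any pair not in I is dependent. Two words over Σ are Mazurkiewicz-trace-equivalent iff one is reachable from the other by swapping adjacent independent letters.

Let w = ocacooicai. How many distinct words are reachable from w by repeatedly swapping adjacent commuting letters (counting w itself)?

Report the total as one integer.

252

drop 0:o onto floor
drop 1:c onto floor
drop 2:a onto {0:o}
drop 3:c onto {1:c}
drop 4:o onto {2:a}
drop 5:o onto {4:o}
drop 6:i onto {3:c}
drop 7:c onto {6:i}
drop 8:a onto {5:o}
drop 9:i onto {7:c}
ground layer = {0:o, 1:c}
drop-orders for the pieces not yet dropped (sum over which currently-grounded one goes next):
  1 to go: {8} 1  {9} 1
  2 to go: {5,8} 1  {7,9} 1  {8,9} 2
  3 to go: {4,5,8} 1  {5,8,9} 3  {6,7,9} 1  {7,8,9} 3
  4 to go: {2,4,5,8} 1  {3,6,7,9} 1  {4,5,8,9} 4  {5,7,8,9} 6  {6,7,8,9} 4
  5 to go: {0,2,4,5,8} 1  {1,3,6,7,9} 1  {2,4,5,8,9} 5  {3,6,7,8,9} 5  {4,5,7,8,9} 10  {5,6,7,8,9} 10
  6 to go: {0,2,4,5,8,9} 6  {1,3,6,7,8,9} 6  {2,4,5,7,8,9} 15  {3,5,6,7,8,9} 15  {4,5,6,7,8,9} 20
  7 to go: {0,2,4,5,7,8,9} 21  {1,3,5,6,7,8,9} 21  {2,4,5,6,7,8,9} 35  {3,4,5,6,7,8,9} 35
  8 to go: {0,2,4,5,6,7,8,9} 56  {1,3,4,5,6,7,8,9} 56  {2,3,4,5,6,7,8,9} 70
  if 0:o drops first: 126 orders
  if 1:c drops first: 126 orders
heap linearizations: 252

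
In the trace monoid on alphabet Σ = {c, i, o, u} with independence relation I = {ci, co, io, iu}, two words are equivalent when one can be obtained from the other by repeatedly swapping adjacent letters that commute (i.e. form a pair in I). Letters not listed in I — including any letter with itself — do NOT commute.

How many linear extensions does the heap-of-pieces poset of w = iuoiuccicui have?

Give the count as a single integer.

drop 0:i onto floor
drop 1:u onto floor
drop 2:o onto {1:u}
drop 3:i onto {0:i}
drop 4:u onto {2:o}
drop 5:c onto {4:u}
drop 6:c onto {5:c}
drop 7:i onto {3:i}
drop 8:c onto {6:c}
drop 9:u onto {8:c}
drop 10:i onto {7:i}
ground layer = {0:i, 1:u}
drop-orders for the pieces not yet dropped (sum over which currently-grounded one goes next):
  1 to go: {9} 1  {10} 1
  2 to go: {7,10} 1  {8,9} 1  {9,10} 2
  3 to go: {3,7,10} 1  {6,8,9} 1  {7,9,10} 3  {8,9,10} 3
  4 to go: {0,3,7,10} 1  {3,7,9,10} 4  {5,6,8,9} 1  {6,8,9,10} 4  {7,8,9,10} 6
  5 to go: {0,3,7,9,10} 5  {3,7,8,9,10} 10  {4,5,6,8,9} 1  {5,6,8,9,10} 5  {6,7,8,9,10} 10
  6 to go: {0,3,7,8,9,10} 15  {2,4,5,6,8,9} 1  {3,6,7,8,9,10} 20  {4,5,6,8,9,10} 6  {5,6,7,8,9,10} 15
  7 to go: {0,3,6,7,8,9,10} 35  {1,2,4,5,6,8,9} 1  {2,4,5,6,8,9,10} 7  {3,5,6,7,8,9,10} 35  {4,5,6,7,8,9,10} 21
  8 to go: {0,3,5,6,7,8,9,10} 70  {1,2,4,5,6,8,9,10} 8  {2,4,5,6,7,8,9,10} 28  {3,4,5,6,7,8,9,10} 56
  9 to go: {0,3,4,5,6,7,8,9,10} 126  {1,2,4,5,6,7,8,9,10} 36  {2,3,4,5,6,7,8,9,10} 84
  if 0:i drops first: 120 orders
  if 1:u drops first: 210 orders
heap linearizations: 330

330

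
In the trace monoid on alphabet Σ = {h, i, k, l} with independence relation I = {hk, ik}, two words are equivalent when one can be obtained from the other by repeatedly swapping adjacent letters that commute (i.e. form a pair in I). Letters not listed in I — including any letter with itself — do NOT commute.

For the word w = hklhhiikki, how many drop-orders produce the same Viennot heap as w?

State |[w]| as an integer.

drop 0:h onto floor
drop 1:k onto floor
drop 2:l onto {0:h, 1:k}
drop 3:h onto {2:l}
drop 4:h onto {3:h}
drop 5:i onto {4:h}
drop 6:i onto {5:i}
drop 7:k onto {2:l}
drop 8:k onto {7:k}
drop 9:i onto {6:i}
ground layer = {0:h, 1:k}
drop-orders for the pieces not yet dropped (sum over which currently-grounded one goes next):
  1 to go: {8} 1  {9} 1
  2 to go: {6,9} 1  {7,8} 1  {8,9} 2
  3 to go: {5,6,9} 1  {6,8,9} 3  {7,8,9} 3
  4 to go: {4,5,6,9} 1  {5,6,8,9} 4  {6,7,8,9} 6
  5 to go: {3,4,5,6,9} 1  {4,5,6,8,9} 5  {5,6,7,8,9} 10
  6 to go: {3,4,5,6,8,9} 6  {4,5,6,7,8,9} 15
  7 to go: {3,4,5,6,7,8,9} 21
  8 to go: {2,3,4,5,6,7,8,9} 21
  if 0:h drops first: 21 orders
  if 1:k drops first: 21 orders
heap linearizations: 42

42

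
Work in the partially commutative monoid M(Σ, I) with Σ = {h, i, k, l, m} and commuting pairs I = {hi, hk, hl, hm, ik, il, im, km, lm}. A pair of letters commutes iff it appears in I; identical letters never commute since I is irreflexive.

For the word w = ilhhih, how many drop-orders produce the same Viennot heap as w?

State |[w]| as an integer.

#0=i has no predecessor
#1=l has no predecessor
#2=h has no predecessor
#3=h depends on [2:h]
#4=i depends on [0:i]
#5=h depends on [3:h]
sources: [0:i, 1:l, 2:h]
N(rest) = Σ N(rest − s) over sources s of rest; N(one piece) = 1:
  size 1 → [1]=1  [4]=1  [5]=1
  size 2 → [0,4]=1  [1,4]=2  [1,5]=2  [3,5]=1  [4,5]=2
  size 3 → [0,1,4]=3  [0,4,5]=3  [1,3,5]=3  [1,4,5]=6  [2,3,5]=1  [3,4,5]=3
  size 4 → [0,1,4,5]=12  [0,3,4,5]=6  [1,2,3,5]=4  [1,3,4,5]=12  [2,3,4,5]=4
  first=0(i) contributes 20
  first=1(l) contributes 10
  first=2(h) contributes 30
|[w]| = 60

60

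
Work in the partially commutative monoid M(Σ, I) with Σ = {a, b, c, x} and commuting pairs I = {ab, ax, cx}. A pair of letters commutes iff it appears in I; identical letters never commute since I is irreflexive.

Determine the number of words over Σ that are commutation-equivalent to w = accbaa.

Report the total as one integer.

3

drop 0:a onto floor
drop 1:c onto {0:a}
drop 2:c onto {1:c}
drop 3:b onto {2:c}
drop 4:a onto {2:c}
drop 5:a onto {4:a}
ground layer = {0:a}
drop-orders for the pieces not yet dropped (sum over which currently-grounded one goes next):
  1 to go: {3} 1  {5} 1
  2 to go: {3,5} 2  {4,5} 1
  3 to go: {3,4,5} 3
  4 to go: {2,3,4,5} 3
  if 0:a drops first: 3 orders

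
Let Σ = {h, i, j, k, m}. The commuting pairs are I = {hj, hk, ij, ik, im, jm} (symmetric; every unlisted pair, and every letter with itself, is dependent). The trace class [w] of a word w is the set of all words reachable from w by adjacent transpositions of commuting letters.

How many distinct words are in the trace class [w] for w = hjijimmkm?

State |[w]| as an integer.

0(h) covers ∅
1(j) covers ∅
2(i) covers 0:h
3(j) covers 1:j
4(i) covers 2:i
5(m) covers 0:h
6(m) covers 5:m
7(k) covers 3:j, 6:m
8(m) covers 7:k
floor of heap: 0:h, 1:j
completions by unplaced set U, small U first (add the entries for U minus each lowest piece of U):
  |U|=1: {4}:1  {8}:1
  |U|=2: {2,4}:1  {4,8}:2  {7,8}:1
  |U|=3: {2,4,8}:3  {3,7,8}:1  {4,7,8}:3  {6,7,8}:1
  |U|=4: {1,3,7,8}:1  {2,4,7,8}:6  {3,4,7,8}:4  {3,6,7,8}:2  {4,6,7,8}:4  {5,6,7,8}:1
  |U|=5: {1,3,4,7,8}:5  {1,3,6,7,8}:3  {2,3,4,7,8}:10  {2,4,6,7,8}:10  {3,4,6,7,8}:10  {3,5,6,7,8}:3  {4,5,6,7,8}:5
  |U|=6: {1,2,3,4,7,8}:15  {1,3,4,6,7,8}:18  {1,3,5,6,7,8}:6  {2,3,4,6,7,8}:30  {2,4,5,6,7,8}:15  {3,4,5,6,7,8}:18
  |U|=7: {0,2,4,5,6,7,8}:15  {1,2,3,4,6,7,8}:63  {1,3,4,5,6,7,8}:42  {2,3,4,5,6,7,8}:63
  start at 0(h): 168
  start at 1(j): 78
sum over floor = 246

246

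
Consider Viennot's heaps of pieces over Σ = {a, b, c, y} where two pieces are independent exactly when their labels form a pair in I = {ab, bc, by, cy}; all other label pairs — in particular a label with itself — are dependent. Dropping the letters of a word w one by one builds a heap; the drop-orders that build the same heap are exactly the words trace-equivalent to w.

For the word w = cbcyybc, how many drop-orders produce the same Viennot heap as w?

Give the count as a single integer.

drop 0:c onto floor
drop 1:b onto floor
drop 2:c onto {0:c}
drop 3:y onto floor
drop 4:y onto {3:y}
drop 5:b onto {1:b}
drop 6:c onto {2:c}
ground layer = {0:c, 1:b, 3:y}
drop-orders for the pieces not yet dropped (sum over which currently-grounded one goes next):
  1 to go: {4} 1  {5} 1  {6} 1
  2 to go: {1,5} 1  {2,6} 1  {3,4} 1  {4,5} 2  {4,6} 2  {5,6} 2
  3 to go: {0,2,6} 1  {1,4,5} 3  {1,5,6} 3  {2,4,6} 3  {2,5,6} 3  {3,4,5} 3  {3,4,6} 3  {4,5,6} 6
  4 to go: {0,2,4,6} 4  {0,2,5,6} 4  {1,2,5,6} 6  {1,3,4,5} 6  {1,4,5,6} 12  {2,3,4,6} 6  {2,4,5,6} 12  {3,4,5,6} 12
  5 to go: {0,1,2,5,6} 10  {0,2,3,4,6} 10  {0,2,4,5,6} 20  {1,2,4,5,6} 30  {1,3,4,5,6} 30  {2,3,4,5,6} 30
  if 0:c drops first: 90 orders
  if 1:b drops first: 60 orders
  if 3:y drops first: 60 orders
heap linearizations: 210

210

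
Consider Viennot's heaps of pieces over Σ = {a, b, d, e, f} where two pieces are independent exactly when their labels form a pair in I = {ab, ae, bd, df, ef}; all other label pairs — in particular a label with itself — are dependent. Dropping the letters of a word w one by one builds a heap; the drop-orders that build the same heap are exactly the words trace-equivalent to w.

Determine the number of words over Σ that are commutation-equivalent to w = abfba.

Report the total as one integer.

0(a) covers ∅
1(b) covers ∅
2(f) covers 0:a, 1:b
3(b) covers 2:f
4(a) covers 2:f
floor of heap: 0:a, 1:b
completions by unplaced set U, small U first (add the entries for U minus each lowest piece of U):
  |U|=1: {3}:1  {4}:1
  |U|=2: {3,4}:2
  |U|=3: {2,3,4}:2
  start at 0(a): 2
  start at 1(b): 2
sum over floor = 4

4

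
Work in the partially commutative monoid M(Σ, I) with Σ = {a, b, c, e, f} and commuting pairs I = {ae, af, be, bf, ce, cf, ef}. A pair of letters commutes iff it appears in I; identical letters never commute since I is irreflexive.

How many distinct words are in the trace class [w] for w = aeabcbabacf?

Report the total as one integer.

110

drop 0:a onto floor
drop 1:e onto floor
drop 2:a onto {0:a}
drop 3:b onto {2:a}
drop 4:c onto {3:b}
drop 5:b onto {4:c}
drop 6:a onto {5:b}
drop 7:b onto {6:a}
drop 8:a onto {7:b}
drop 9:c onto {8:a}
drop 10:f onto floor
ground layer = {0:a, 1:e, 10:f}
drop-orders for the pieces not yet dropped (sum over which currently-grounded one goes next):
  1 to go: {1} 1  {9} 1  {10} 1
  2 to go: {1,9} 2  {1,10} 2  {8,9} 1  {9,10} 2
  3 to go: {1,8,9} 3  {1,9,10} 6  {7,8,9} 1  {8,9,10} 3
  4 to go: {1,7,8,9} 4  {1,8,9,10} 12  {6,7,8,9} 1  {7,8,9,10} 4
  5 to go: {1,6,7,8,9} 5  {1,7,8,9,10} 20  {5,6,7,8,9} 1  {6,7,8,9,10} 5
  6 to go: {1,5,6,7,8,9} 6  {1,6,7,8,9,10} 30  {4,5,6,7,8,9} 1  {5,6,7,8,9,10} 6
  7 to go: {1,4,5,6,7,8,9} 7  {1,5,6,7,8,9,10} 42  {3,4,5,6,7,8,9} 1  {4,5,6,7,8,9,10} 7
  8 to go: {1,3,4,5,6,7,8,9} 8  {1,4,5,6,7,8,9,10} 56  {2,3,4,5,6,7,8,9} 1  {3,4,5,6,7,8,9,10} 8
  9 to go: {0,2,3,4,5,6,7,8,9} 1  {1,2,3,4,5,6,7,8,9} 9  {1,3,4,5,6,7,8,9,10} 72  {2,3,4,5,6,7,8,9,10} 9
  if 0:a drops first: 90 orders
  if 1:e drops first: 10 orders
  if 10:f drops first: 10 orders
heap linearizations: 110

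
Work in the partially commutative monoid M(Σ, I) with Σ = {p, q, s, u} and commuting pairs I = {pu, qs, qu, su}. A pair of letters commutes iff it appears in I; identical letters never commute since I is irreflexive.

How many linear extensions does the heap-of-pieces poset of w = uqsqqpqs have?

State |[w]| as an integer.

piece 0:u — minimal
piece 1:q — minimal
piece 2:s — minimal
piece 3:q rests on {1:q}
piece 4:q rests on {3:q}
piece 5:p rests on {2:s, 4:q}
piece 6:q rests on {5:p}
piece 7:s rests on {5:p}
minimal pieces: {0:u, 1:q, 2:s}
ways to finish when only these pieces remain (= sum over removing one remaining piece with nothing left below it):
  1 left: {0}→1  {6}→1  {7}→1
  2 left: {0,6}→2  {0,7}→2  {6,7}→2
  3 left: {0,6,7}→6  {5,6,7}→2
  4 left: {0,5,6,7}→8  {2,5,6,7}→2  {4,5,6,7}→2
  5 left: {0,2,5,6,7}→10  {0,4,5,6,7}→10  {2,4,5,6,7}→4  {3,4,5,6,7}→2
  6 left: {0,2,4,5,6,7}→24  {0,3,4,5,6,7}→12  {1,3,4,5,6,7}→2  {2,3,4,5,6,7}→6
  placing 0:u first → 8 extensions
  placing 1:q first → 42 extensions
  placing 2:s first → 14 extensions
total linear extensions = 64

64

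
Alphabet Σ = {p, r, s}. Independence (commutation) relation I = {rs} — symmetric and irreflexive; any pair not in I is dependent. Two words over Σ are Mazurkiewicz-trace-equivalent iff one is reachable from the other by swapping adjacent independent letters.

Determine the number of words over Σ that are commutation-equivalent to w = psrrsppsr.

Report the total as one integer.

#0=p has no predecessor
#1=s depends on [0:p]
#2=r depends on [0:p]
#3=r depends on [2:r]
#4=s depends on [1:s]
#5=p depends on [3:r, 4:s]
#6=p depends on [5:p]
#7=s depends on [6:p]
#8=r depends on [6:p]
sources: [0:p]
N(rest) = Σ N(rest − s) over sources s of rest; N(one piece) = 1:
  size 1 → [7]=1  [8]=1
  size 2 → [7,8]=2
  size 3 → [6,7,8]=2
  size 4 → [5,6,7,8]=2
  size 5 → [3,5,6,7,8]=2  [4,5,6,7,8]=2
  size 6 → [1,4,5,6,7,8]=2  [2,3,5,6,7,8]=2  [3,4,5,6,7,8]=4
  size 7 → [1,3,4,5,6,7,8]=6  [2,3,4,5,6,7,8]=6
  first=0(p) contributes 12

12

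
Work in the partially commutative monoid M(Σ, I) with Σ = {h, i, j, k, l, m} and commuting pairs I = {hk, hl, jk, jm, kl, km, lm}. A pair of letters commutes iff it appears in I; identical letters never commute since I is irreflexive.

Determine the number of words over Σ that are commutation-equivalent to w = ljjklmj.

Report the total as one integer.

#0=l has no predecessor
#1=j depends on [0:l]
#2=j depends on [1:j]
#3=k has no predecessor
#4=l depends on [2:j]
#5=m has no predecessor
#6=j depends on [4:l]
sources: [0:l, 3:k, 5:m]
N(rest) = Σ N(rest − s) over sources s of rest; N(one piece) = 1:
  size 1 → [3]=1  [5]=1  [6]=1
  size 2 → [3,5]=2  [3,6]=2  [4,6]=1  [5,6]=2
  size 3 → [2,4,6]=1  [3,4,6]=3  [3,5,6]=6  [4,5,6]=3
  size 4 → [1,2,4,6]=1  [2,3,4,6]=4  [2,4,5,6]=4  [3,4,5,6]=12
  size 5 → [0,1,2,4,6]=1  [1,2,3,4,6]=5  [1,2,4,5,6]=5  [2,3,4,5,6]=20
  first=0(l) contributes 30
  first=3(k) contributes 6
  first=5(m) contributes 6
|[w]| = 42

42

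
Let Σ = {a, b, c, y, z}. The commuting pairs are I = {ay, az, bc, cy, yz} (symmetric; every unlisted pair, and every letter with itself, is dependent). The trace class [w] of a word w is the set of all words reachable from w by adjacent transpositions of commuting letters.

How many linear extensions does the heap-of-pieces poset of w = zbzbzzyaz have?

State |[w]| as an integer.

20

0(z) covers ∅
1(b) covers 0:z
2(z) covers 1:b
3(b) covers 2:z
4(z) covers 3:b
5(z) covers 4:z
6(y) covers 3:b
7(a) covers 3:b
8(z) covers 5:z
floor of heap: 0:z
completions by unplaced set U, small U first (add the entries for U minus each lowest piece of U):
  |U|=1: {6}:1  {7}:1  {8}:1
  |U|=2: {5,8}:1  {6,7}:2  {6,8}:2  {7,8}:2
  |U|=3: {4,5,8}:1  {5,6,8}:3  {5,7,8}:3  {6,7,8}:6
  |U|=4: {4,5,6,8}:4  {4,5,7,8}:4  {5,6,7,8}:12
  |U|=5: {4,5,6,7,8}:20
  |U|=6: {3,4,5,6,7,8}:20
  |U|=7: {2,3,4,5,6,7,8}:20
  start at 0(z): 20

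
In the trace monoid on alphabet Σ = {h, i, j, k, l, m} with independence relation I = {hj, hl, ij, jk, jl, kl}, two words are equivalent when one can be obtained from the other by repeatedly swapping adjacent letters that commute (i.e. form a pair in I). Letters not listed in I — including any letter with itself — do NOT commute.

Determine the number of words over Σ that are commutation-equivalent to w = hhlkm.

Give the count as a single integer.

piece 0:h — minimal
piece 1:h rests on {0:h}
piece 2:l — minimal
piece 3:k rests on {1:h}
piece 4:m rests on {2:l, 3:k}
minimal pieces: {0:h, 2:l}
ways to finish when only these pieces remain (= sum over removing one remaining piece with nothing left below it):
  1 left: {4}→1
  2 left: {2,4}→1  {3,4}→1
  3 left: {1,3,4}→1  {2,3,4}→2
  placing 0:h first → 3 extensions
  placing 2:l first → 1 extensions
total linear extensions = 4

4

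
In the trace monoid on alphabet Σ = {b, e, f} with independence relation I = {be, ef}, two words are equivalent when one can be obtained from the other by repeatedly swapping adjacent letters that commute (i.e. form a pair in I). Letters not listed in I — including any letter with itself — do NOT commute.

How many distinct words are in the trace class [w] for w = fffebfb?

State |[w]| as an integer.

7

piece 0:f — minimal
piece 1:f rests on {0:f}
piece 2:f rests on {1:f}
piece 3:e — minimal
piece 4:b rests on {2:f}
piece 5:f rests on {4:b}
piece 6:b rests on {5:f}
minimal pieces: {0:f, 3:e}
ways to finish when only these pieces remain (= sum over removing one remaining piece with nothing left below it):
  1 left: {3}→1  {6}→1
  2 left: {3,6}→2  {5,6}→1
  3 left: {3,5,6}→3  {4,5,6}→1
  4 left: {2,4,5,6}→1  {3,4,5,6}→4
  5 left: {1,2,4,5,6}→1  {2,3,4,5,6}→5
  placing 0:f first → 6 extensions
  placing 3:e first → 1 extensions
total linear extensions = 7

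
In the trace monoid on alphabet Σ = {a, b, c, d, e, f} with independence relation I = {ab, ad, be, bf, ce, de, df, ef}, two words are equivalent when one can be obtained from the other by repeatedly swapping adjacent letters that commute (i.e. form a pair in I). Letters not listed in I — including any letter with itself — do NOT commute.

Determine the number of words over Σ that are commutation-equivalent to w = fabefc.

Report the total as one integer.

14

drop 0:f onto floor
drop 1:a onto {0:f}
drop 2:b onto floor
drop 3:e onto {1:a}
drop 4:f onto {1:a}
drop 5:c onto {2:b, 4:f}
ground layer = {0:f, 2:b}
drop-orders for the pieces not yet dropped (sum over which currently-grounded one goes next):
  1 to go: {3} 1  {5} 1
  2 to go: {2,5} 1  {3,5} 2  {4,5} 1
  3 to go: {2,3,5} 3  {2,4,5} 2  {3,4,5} 3
  4 to go: {1,3,4,5} 3  {2,3,4,5} 8
  if 0:f drops first: 11 orders
  if 2:b drops first: 3 orders
heap linearizations: 14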